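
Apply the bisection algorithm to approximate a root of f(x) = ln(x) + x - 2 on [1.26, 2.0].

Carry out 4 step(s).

f(x) = ln(x) + x - 2
Initial interval: [1.26, 2.0]

Iteration 1:
  c_1 = (1.260000 + 2.000000)/2 = 1.630000
  f(c_1) = f(1.630000) = 0.118580
  f(a) × f(c) < 0, new interval: [1.260000, 1.630000]
Iteration 2:
  c_2 = (1.260000 + 1.630000)/2 = 1.445000
  f(c_2) = f(1.445000) = -0.186891
  f(a) × f(c) ≥ 0, new interval: [1.445000, 1.630000]
Iteration 3:
  c_3 = (1.445000 + 1.630000)/2 = 1.537500
  f(c_3) = f(1.537500) = -0.032342
  f(a) × f(c) ≥ 0, new interval: [1.537500, 1.630000]
Iteration 4:
  c_4 = (1.537500 + 1.630000)/2 = 1.583750
  f(c_4) = f(1.583750) = 0.043545
  f(a) × f(c) < 0, new interval: [1.537500, 1.583750]

After 4 iteration(s), the approximation is c_4 = 1.583750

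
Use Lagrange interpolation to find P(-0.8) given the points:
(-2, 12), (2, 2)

Lagrange interpolation formula:
P(x) = Σ yᵢ × Lᵢ(x)
where Lᵢ(x) = Π_{j≠i} (x - xⱼ)/(xᵢ - xⱼ)

L_0(-0.8) = (-0.8 - 2)/(-2 - 2) = 0.700000
L_1(-0.8) = (-0.8 - (-2))/(2 - (-2)) = 0.300000

P(-0.8) = 12×L_0(-0.8) + 2×L_1(-0.8)
P(-0.8) = 9.000000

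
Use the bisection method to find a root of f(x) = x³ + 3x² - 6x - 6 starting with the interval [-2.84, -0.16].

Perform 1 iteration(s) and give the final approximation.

f(x) = x³ + 3x² - 6x - 6
Initial interval: [-2.84, -0.16]

Iteration 1:
  c_1 = (-2.840000 + (-0.160000))/2 = -1.500000
  f(c_1) = f(-1.500000) = 6.375000
  f(a) × f(c) ≥ 0, new interval: [-1.500000, -0.160000]

After 1 iteration(s), the approximation is c_1 = -1.500000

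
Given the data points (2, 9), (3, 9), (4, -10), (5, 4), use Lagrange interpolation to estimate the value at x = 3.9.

Lagrange interpolation formula:
P(x) = Σ yᵢ × Lᵢ(x)
where Lᵢ(x) = Π_{j≠i} (x - xⱼ)/(xᵢ - xⱼ)

L_0(3.9) = (3.9 - 3)/(2 - 3) × (3.9 - 4)/(2 - 4) × (3.9 - 5)/(2 - 5) = -0.016500
L_1(3.9) = (3.9 - 2)/(3 - 2) × (3.9 - 4)/(3 - 4) × (3.9 - 5)/(3 - 5) = 0.104500
L_2(3.9) = (3.9 - 2)/(4 - 2) × (3.9 - 3)/(4 - 3) × (3.9 - 5)/(4 - 5) = 0.940500
L_3(3.9) = (3.9 - 2)/(5 - 2) × (3.9 - 3)/(5 - 3) × (3.9 - 4)/(5 - 4) = -0.028500

P(3.9) = 9×L_0(3.9) + 9×L_1(3.9) + (-10)×L_2(3.9) + 4×L_3(3.9)
P(3.9) = -8.727000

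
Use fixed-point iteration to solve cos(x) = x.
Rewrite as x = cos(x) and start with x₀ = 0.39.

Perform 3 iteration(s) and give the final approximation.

Equation: cos(x) = x
Fixed-point form: x = cos(x)
x₀ = 0.39

x_1 = g(0.390000) = 0.924909
x_2 = g(0.924909) = 0.601907
x_3 = g(0.601907) = 0.824257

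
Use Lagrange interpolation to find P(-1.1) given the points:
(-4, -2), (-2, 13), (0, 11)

Lagrange interpolation formula:
P(x) = Σ yᵢ × Lᵢ(x)
where Lᵢ(x) = Π_{j≠i} (x - xⱼ)/(xᵢ - xⱼ)

L_0(-1.1) = (-1.1 - (-2))/(-4 - (-2)) × (-1.1 - 0)/(-4 - 0) = -0.123750
L_1(-1.1) = (-1.1 - (-4))/(-2 - (-4)) × (-1.1 - 0)/(-2 - 0) = 0.797500
L_2(-1.1) = (-1.1 - (-4))/(0 - (-4)) × (-1.1 - (-2))/(0 - (-2)) = 0.326250

P(-1.1) = (-2)×L_0(-1.1) + 13×L_1(-1.1) + 11×L_2(-1.1)
P(-1.1) = 14.203750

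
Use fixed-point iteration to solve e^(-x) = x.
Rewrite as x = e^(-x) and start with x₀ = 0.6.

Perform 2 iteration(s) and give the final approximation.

Equation: e^(-x) = x
Fixed-point form: x = e^(-x)
x₀ = 0.6

x_1 = g(0.600000) = 0.548812
x_2 = g(0.548812) = 0.577636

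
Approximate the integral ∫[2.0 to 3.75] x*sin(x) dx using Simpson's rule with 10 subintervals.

f(x) = x*sin(x)
a = 2.0, b = 3.75, n = 10
h = (b - a)/n = 0.175000

Simpson's rule: (h/3)[f(x₀) + 4f(x₁) + 2f(x₂) + ... + f(xₙ)]

x_0 = 2.0000, f(x_0) = 1.818595, coefficient = 1
x_1 = 2.1750, f(x_1) = 1.789927, coefficient = 4
x_2 = 2.3500, f(x_2) = 1.671962, coefficient = 2
x_3 = 2.5250, f(x_3) = 1.460103, coefficient = 4
x_4 = 2.7000, f(x_4) = 1.153926, coefficient = 2
x_5 = 2.8750, f(x_5) = 0.757407, coefficient = 4
x_6 = 3.0500, f(x_6) = 0.278967, coefficient = 2
x_7 = 3.2250, f(x_7) = -0.268677, coefficient = 4
x_8 = 3.4000, f(x_8) = -0.868840, coefficient = 2
x_9 = 3.5750, f(x_9) = -1.501377, coefficient = 4
x_10 = 3.7500, f(x_10) = -2.143355, coefficient = 1

I ≈ (0.175000/3) × 13.096803 = 0.763980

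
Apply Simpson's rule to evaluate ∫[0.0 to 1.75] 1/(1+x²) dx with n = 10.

f(x) = 1/(1+x²)
a = 0.0, b = 1.75, n = 10
h = (b - a)/n = 0.175000

Simpson's rule: (h/3)[f(x₀) + 4f(x₁) + 2f(x₂) + ... + f(xₙ)]

x_0 = 0.0000, f(x_0) = 1.000000, coefficient = 1
x_1 = 0.1750, f(x_1) = 0.970285, coefficient = 4
x_2 = 0.3500, f(x_2) = 0.890869, coefficient = 2
x_3 = 0.5250, f(x_3) = 0.783929, coefficient = 4
x_4 = 0.7000, f(x_4) = 0.671141, coefficient = 2
x_5 = 0.8750, f(x_5) = 0.566372, coefficient = 4
x_6 = 1.0500, f(x_6) = 0.475624, coefficient = 2
x_7 = 1.2250, f(x_7) = 0.399900, coefficient = 4
x_8 = 1.4000, f(x_8) = 0.337838, coefficient = 2
x_9 = 1.5750, f(x_9) = 0.287305, coefficient = 4
x_10 = 1.7500, f(x_10) = 0.246154, coefficient = 1

I ≈ (0.175000/3) × 18.028261 = 1.051649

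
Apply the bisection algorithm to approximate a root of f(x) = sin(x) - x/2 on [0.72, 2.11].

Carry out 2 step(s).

f(x) = sin(x) - x/2
Initial interval: [0.72, 2.11]

Iteration 1:
  c_1 = (0.720000 + 2.110000)/2 = 1.415000
  f(c_1) = f(1.415000) = 0.280388
  f(a) × f(c) ≥ 0, new interval: [1.415000, 2.110000]
Iteration 2:
  c_2 = (1.415000 + 2.110000)/2 = 1.762500
  f(c_2) = f(1.762500) = 0.100431
  f(a) × f(c) ≥ 0, new interval: [1.762500, 2.110000]

After 2 iteration(s), the approximation is c_2 = 1.762500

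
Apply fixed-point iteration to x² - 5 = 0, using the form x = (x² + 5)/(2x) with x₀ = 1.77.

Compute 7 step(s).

Equation: x² - 5 = 0
Fixed-point form: x = (x² + 5)/(2x)
x₀ = 1.77

x_1 = g(1.770000) = 2.297429
x_2 = g(2.297429) = 2.236887
x_3 = g(2.236887) = 2.236068
x_4 = g(2.236068) = 2.236068
x_5 = g(2.236068) = 2.236068
x_6 = g(2.236068) = 2.236068
x_7 = g(2.236068) = 2.236068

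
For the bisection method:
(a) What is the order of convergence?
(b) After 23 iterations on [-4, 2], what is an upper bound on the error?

(a) Bisection has linear (order 1) convergence; the error is halved each step.

(b) Error bound = (b-a)/2^n = (2 - (-4))/2^{23}
    = 6/2^{23}

(a) 1 (linear); (b) error ≤ 7.15e-07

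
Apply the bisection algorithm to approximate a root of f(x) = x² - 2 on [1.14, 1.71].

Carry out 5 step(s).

f(x) = x² - 2
Initial interval: [1.14, 1.71]

Iteration 1:
  c_1 = (1.140000 + 1.710000)/2 = 1.425000
  f(c_1) = f(1.425000) = 0.030625
  f(a) × f(c) < 0, new interval: [1.140000, 1.425000]
Iteration 2:
  c_2 = (1.140000 + 1.425000)/2 = 1.282500
  f(c_2) = f(1.282500) = -0.355194
  f(a) × f(c) ≥ 0, new interval: [1.282500, 1.425000]
Iteration 3:
  c_3 = (1.282500 + 1.425000)/2 = 1.353750
  f(c_3) = f(1.353750) = -0.167361
  f(a) × f(c) ≥ 0, new interval: [1.353750, 1.425000]
Iteration 4:
  c_4 = (1.353750 + 1.425000)/2 = 1.389375
  f(c_4) = f(1.389375) = -0.069637
  f(a) × f(c) ≥ 0, new interval: [1.389375, 1.425000]
Iteration 5:
  c_5 = (1.389375 + 1.425000)/2 = 1.407187
  f(c_5) = f(1.407187) = -0.019823
  f(a) × f(c) ≥ 0, new interval: [1.407187, 1.425000]

After 5 iteration(s), the approximation is c_5 = 1.407187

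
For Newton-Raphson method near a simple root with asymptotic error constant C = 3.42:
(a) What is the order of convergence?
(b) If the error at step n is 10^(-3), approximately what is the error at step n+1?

(a) Newton-Raphson has quadratic (order 2) convergence near simple roots.
    This means |e_{n+1}| ≈ C|e_n|².

(b) With |e_n| = 10^(-3) and C = 3.42:
    |e_{n+1}| ≈ 3.42 × (10^(-3))² = 3.42 × 10^(-6)

(a) 2 (quadratic); (b) |e_{n+1}| ≈ 3.420e-06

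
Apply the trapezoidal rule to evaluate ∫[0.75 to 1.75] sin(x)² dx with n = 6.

f(x) = sin(x)²
a = 0.75, b = 1.75, n = 6
h = (b - a)/n = 0.166667

Trapezoidal rule: (h/2)[f(x₀) + 2f(x₁) + 2f(x₂) + ... + f(xₙ)]

x_0 = 0.7500, f(x_0) = 0.464631, coefficient = 1
x_1 = 0.9167, f(x_1) = 0.629766, coefficient = 2
x_2 = 1.0833, f(x_2) = 0.780615, coefficient = 2
x_3 = 1.2500, f(x_3) = 0.900572, coefficient = 2
x_4 = 1.4167, f(x_4) = 0.976432, coefficient = 2
x_5 = 1.5833, f(x_5) = 0.999843, coefficient = 2
x_6 = 1.7500, f(x_6) = 0.968228, coefficient = 1

I ≈ (0.166667/2) × 10.007313 = 0.833943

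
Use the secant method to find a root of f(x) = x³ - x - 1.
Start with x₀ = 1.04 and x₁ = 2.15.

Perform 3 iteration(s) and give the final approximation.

f(x) = x³ - x - 1
x₀ = 1.04, x₁ = 2.15

Secant formula: x_{n+1} = x_n - f(x_n)(x_n - x_{n-1})/(f(x_n) - f(x_{n-1}))

Iteration 1:
  f(1.040000) = -0.915136
  f(2.150000) = 6.788375
  x_2 = 2.150000 - 6.788375×(2.150000 - 1.040000)/(6.788375 - (-0.915136))
       = 1.171862
Iteration 2:
  f(2.150000) = 6.788375
  f(1.171862) = -0.562590
  x_3 = 1.171862 - (-0.562590)×(1.171862 - 2.150000)/(-0.562590 - 6.788375)
       = 1.246722
Iteration 3:
  f(1.171862) = -0.562590
  f(1.246722) = -0.308923
  x_4 = 1.246722 - (-0.308923)×(1.246722 - 1.171862)/(-0.308923 - (-0.562590))
       = 1.337888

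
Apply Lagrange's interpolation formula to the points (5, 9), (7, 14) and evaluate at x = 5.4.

Lagrange interpolation formula:
P(x) = Σ yᵢ × Lᵢ(x)
where Lᵢ(x) = Π_{j≠i} (x - xⱼ)/(xᵢ - xⱼ)

L_0(5.4) = (5.4 - 7)/(5 - 7) = 0.800000
L_1(5.4) = (5.4 - 5)/(7 - 5) = 0.200000

P(5.4) = 9×L_0(5.4) + 14×L_1(5.4)
P(5.4) = 10.000000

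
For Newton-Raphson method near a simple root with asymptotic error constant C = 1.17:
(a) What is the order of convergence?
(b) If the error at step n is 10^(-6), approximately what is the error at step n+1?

(a) Newton-Raphson has quadratic (order 2) convergence near simple roots.
    This means |e_{n+1}| ≈ C|e_n|².

(b) With |e_n| = 10^(-6) and C = 1.17:
    |e_{n+1}| ≈ 1.17 × (10^(-6))² = 1.17 × 10^(-12)

(a) 2 (quadratic); (b) |e_{n+1}| ≈ 1.170e-12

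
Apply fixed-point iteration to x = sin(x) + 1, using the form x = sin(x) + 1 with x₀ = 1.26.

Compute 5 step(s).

Equation: x = sin(x) + 1
Fixed-point form: x = sin(x) + 1
x₀ = 1.26

x_1 = g(1.260000) = 1.952090
x_2 = g(1.952090) = 1.928184
x_3 = g(1.928184) = 1.936814
x_4 = g(1.936814) = 1.933760
x_5 = g(1.933760) = 1.934849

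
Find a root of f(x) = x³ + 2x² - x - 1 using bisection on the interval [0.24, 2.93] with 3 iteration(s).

f(x) = x³ + 2x² - x - 1
Initial interval: [0.24, 2.93]

Iteration 1:
  c_1 = (0.240000 + 2.930000)/2 = 1.585000
  f(c_1) = f(1.585000) = 6.421327
  f(a) × f(c) < 0, new interval: [0.240000, 1.585000]
Iteration 2:
  c_2 = (0.240000 + 1.585000)/2 = 0.912500
  f(c_2) = f(0.912500) = 0.512611
  f(a) × f(c) < 0, new interval: [0.240000, 0.912500]
Iteration 3:
  c_3 = (0.240000 + 0.912500)/2 = 0.576250
  f(c_3) = f(0.576250) = -0.720770
  f(a) × f(c) ≥ 0, new interval: [0.576250, 0.912500]

After 3 iteration(s), the approximation is c_3 = 0.576250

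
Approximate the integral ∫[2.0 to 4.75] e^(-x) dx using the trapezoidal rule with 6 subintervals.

f(x) = e^(-x)
a = 2.0, b = 4.75, n = 6
h = (b - a)/n = 0.458333

Trapezoidal rule: (h/2)[f(x₀) + 2f(x₁) + 2f(x₂) + ... + f(xₙ)]

x_0 = 2.0000, f(x_0) = 0.135335, coefficient = 1
x_1 = 2.4583, f(x_1) = 0.085577, coefficient = 2
x_2 = 2.9167, f(x_2) = 0.054114, coefficient = 2
x_3 = 3.3750, f(x_3) = 0.034218, coefficient = 2
x_4 = 3.8333, f(x_4) = 0.021637, coefficient = 2
x_5 = 4.2917, f(x_5) = 0.013682, coefficient = 2
x_6 = 4.7500, f(x_6) = 0.008652, coefficient = 1

I ≈ (0.458333/2) × 0.562445 = 0.128894
Exact value: 0.126684
Error: 0.002210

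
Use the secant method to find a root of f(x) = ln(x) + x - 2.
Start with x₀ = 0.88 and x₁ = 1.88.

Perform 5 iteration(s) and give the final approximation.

f(x) = ln(x) + x - 2
x₀ = 0.88, x₁ = 1.88

Secant formula: x_{n+1} = x_n - f(x_n)(x_n - x_{n-1})/(f(x_n) - f(x_{n-1}))

Iteration 1:
  f(0.880000) = -1.247833
  f(1.880000) = 0.511272
  x_2 = 1.880000 - 0.511272×(1.880000 - 0.880000)/(0.511272 - (-1.247833))
       = 1.589357
Iteration 2:
  f(1.880000) = 0.511272
  f(1.589357) = 0.052686
  x_3 = 1.589357 - 0.052686×(1.589357 - 1.880000)/(0.052686 - 0.511272)
       = 1.555965
Iteration 3:
  f(1.589357) = 0.052686
  f(1.555965) = -0.001939
  x_4 = 1.555965 - (-0.001939)×(1.555965 - 1.589357)/(-0.001939 - 0.052686)
       = 1.557150
Iteration 4:
  f(1.555965) = -0.001939
  f(1.557150) = 0.000008
  x_5 = 1.557150 - 0.000008×(1.557150 - 1.555965)/(0.000008 - (-0.001939))
       = 1.557146
Iteration 5:
  f(1.557150) = 0.000008
  f(1.557146) = 0.000000
  x_6 = 1.557146 - 0.000000×(1.557146 - 1.557150)/(0.000000 - 0.000008)
       = 1.557146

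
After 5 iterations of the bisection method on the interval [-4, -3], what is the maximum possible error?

Bisection error bound: |error| ≤ (b-a)/2^n
|error| ≤ (-3 - (-4))/2^5 = 1/2^5
|error| ≤ 0.0312500000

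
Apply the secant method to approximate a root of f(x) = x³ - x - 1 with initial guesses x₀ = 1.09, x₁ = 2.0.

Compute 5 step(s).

f(x) = x³ - x - 1
x₀ = 1.09, x₁ = 2.0

Secant formula: x_{n+1} = x_n - f(x_n)(x_n - x_{n-1})/(f(x_n) - f(x_{n-1}))

Iteration 1:
  f(1.090000) = -0.794971
  f(2.000000) = 5.000000
  x_2 = 2.000000 - 5.000000×(2.000000 - 1.090000)/(5.000000 - (-0.794971))
       = 1.214836
Iteration 2:
  f(2.000000) = 5.000000
  f(1.214836) = -0.421947
  x_3 = 1.214836 - (-0.421947)×(1.214836 - 2.000000)/(-0.421947 - 5.000000)
       = 1.275940
Iteration 3:
  f(1.214836) = -0.421947
  f(1.275940) = -0.198682
  x_4 = 1.275940 - (-0.198682)×(1.275940 - 1.214836)/(-0.198682 - (-0.421947))
       = 1.330315
Iteration 4:
  f(1.275940) = -0.198682
  f(1.330315) = 0.023993
  x_5 = 1.330315 - 0.023993×(1.330315 - 1.275940)/(0.023993 - (-0.198682))
       = 1.324456
Iteration 5:
  f(1.330315) = 0.023993
  f(1.324456) = -0.001117
  x_6 = 1.324456 - (-0.001117)×(1.324456 - 1.330315)/(-0.001117 - 0.023993)
       = 1.324717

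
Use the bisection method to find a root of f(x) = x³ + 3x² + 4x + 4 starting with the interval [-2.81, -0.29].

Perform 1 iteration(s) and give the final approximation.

f(x) = x³ + 3x² + 4x + 4
Initial interval: [-2.81, -0.29]

Iteration 1:
  c_1 = (-2.810000 + (-0.290000))/2 = -1.550000
  f(c_1) = f(-1.550000) = 1.283625
  f(a) × f(c) < 0, new interval: [-2.810000, -1.550000]

After 1 iteration(s), the approximation is c_1 = -1.550000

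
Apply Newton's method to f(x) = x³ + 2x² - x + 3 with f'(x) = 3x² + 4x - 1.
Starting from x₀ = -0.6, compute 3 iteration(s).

f(x) = x³ + 2x² - x + 3
f'(x) = 3x² + 4x - 1
x₀ = -0.6

Newton-Raphson formula: x_{n+1} = x_n - f(x_n)/f'(x_n)

Iteration 1:
  f(-0.600000) = 4.104000
  f'(-0.600000) = -2.320000
  x_1 = -0.600000 - 4.104000/(-2.320000) = 1.168966
Iteration 2:
  f(1.168966) = 6.161364
  f'(1.168966) = 7.775303
  x_2 = 1.168966 - 6.161364/7.775303 = 0.376538
Iteration 3:
  f(0.376538) = 2.960410
  f'(0.376538) = 0.931495
  x_3 = 0.376538 - 2.960410/0.931495 = -2.801589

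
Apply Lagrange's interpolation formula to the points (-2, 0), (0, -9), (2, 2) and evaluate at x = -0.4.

Lagrange interpolation formula:
P(x) = Σ yᵢ × Lᵢ(x)
where Lᵢ(x) = Π_{j≠i} (x - xⱼ)/(xᵢ - xⱼ)

L_0(-0.4) = (-0.4 - 0)/(-2 - 0) × (-0.4 - 2)/(-2 - 2) = 0.120000
L_1(-0.4) = (-0.4 - (-2))/(0 - (-2)) × (-0.4 - 2)/(0 - 2) = 0.960000
L_2(-0.4) = (-0.4 - (-2))/(2 - (-2)) × (-0.4 - 0)/(2 - 0) = -0.080000

P(-0.4) = 0×L_0(-0.4) + (-9)×L_1(-0.4) + 2×L_2(-0.4)
P(-0.4) = -8.800000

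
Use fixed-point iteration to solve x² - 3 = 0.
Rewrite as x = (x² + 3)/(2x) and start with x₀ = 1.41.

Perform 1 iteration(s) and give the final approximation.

Equation: x² - 3 = 0
Fixed-point form: x = (x² + 3)/(2x)
x₀ = 1.41

x_1 = g(1.410000) = 1.768830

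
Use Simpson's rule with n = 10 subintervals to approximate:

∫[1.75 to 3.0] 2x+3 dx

f(x) = 2x+3
a = 1.75, b = 3.0, n = 10
h = (b - a)/n = 0.125000

Simpson's rule: (h/3)[f(x₀) + 4f(x₁) + 2f(x₂) + ... + f(xₙ)]

x_0 = 1.7500, f(x_0) = 6.500000, coefficient = 1
x_1 = 1.8750, f(x_1) = 6.750000, coefficient = 4
x_2 = 2.0000, f(x_2) = 7.000000, coefficient = 2
x_3 = 2.1250, f(x_3) = 7.250000, coefficient = 4
x_4 = 2.2500, f(x_4) = 7.500000, coefficient = 2
x_5 = 2.3750, f(x_5) = 7.750000, coefficient = 4
x_6 = 2.5000, f(x_6) = 8.000000, coefficient = 2
x_7 = 2.6250, f(x_7) = 8.250000, coefficient = 4
x_8 = 2.7500, f(x_8) = 8.500000, coefficient = 2
x_9 = 2.8750, f(x_9) = 8.750000, coefficient = 4
x_10 = 3.0000, f(x_10) = 9.000000, coefficient = 1

I ≈ (0.125000/3) × 232.500000 = 9.687500
Exact value: 9.687500
Error: 0.000000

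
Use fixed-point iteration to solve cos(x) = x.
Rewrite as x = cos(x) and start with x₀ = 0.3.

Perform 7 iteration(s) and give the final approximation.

Equation: cos(x) = x
Fixed-point form: x = cos(x)
x₀ = 0.3

x_1 = g(0.300000) = 0.955336
x_2 = g(0.955336) = 0.577334
x_3 = g(0.577334) = 0.837921
x_4 = g(0.837921) = 0.669010
x_5 = g(0.669010) = 0.784436
x_6 = g(0.784436) = 0.707787
x_7 = g(0.707787) = 0.759803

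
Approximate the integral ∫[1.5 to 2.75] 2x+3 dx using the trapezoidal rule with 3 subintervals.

f(x) = 2x+3
a = 1.5, b = 2.75, n = 3
h = (b - a)/n = 0.416667

Trapezoidal rule: (h/2)[f(x₀) + 2f(x₁) + 2f(x₂) + ... + f(xₙ)]

x_0 = 1.5000, f(x_0) = 6.000000, coefficient = 1
x_1 = 1.9167, f(x_1) = 6.833333, coefficient = 2
x_2 = 2.3333, f(x_2) = 7.666667, coefficient = 2
x_3 = 2.7500, f(x_3) = 8.500000, coefficient = 1

I ≈ (0.416667/2) × 43.500000 = 9.062500
Exact value: 9.062500
Error: 0.000000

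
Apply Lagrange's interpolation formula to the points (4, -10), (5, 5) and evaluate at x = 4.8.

Lagrange interpolation formula:
P(x) = Σ yᵢ × Lᵢ(x)
where Lᵢ(x) = Π_{j≠i} (x - xⱼ)/(xᵢ - xⱼ)

L_0(4.8) = (4.8 - 5)/(4 - 5) = 0.200000
L_1(4.8) = (4.8 - 4)/(5 - 4) = 0.800000

P(4.8) = (-10)×L_0(4.8) + 5×L_1(4.8)
P(4.8) = 2.000000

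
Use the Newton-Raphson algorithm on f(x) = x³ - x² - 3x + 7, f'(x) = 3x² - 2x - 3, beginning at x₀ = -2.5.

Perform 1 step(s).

f(x) = x³ - x² - 3x + 7
f'(x) = 3x² - 2x - 3
x₀ = -2.5

Newton-Raphson formula: x_{n+1} = x_n - f(x_n)/f'(x_n)

Iteration 1:
  f(-2.500000) = -7.375000
  f'(-2.500000) = 20.750000
  x_1 = -2.500000 - (-7.375000)/20.750000 = -2.144578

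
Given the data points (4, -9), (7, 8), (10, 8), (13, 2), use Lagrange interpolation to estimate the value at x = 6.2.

Lagrange interpolation formula:
P(x) = Σ yᵢ × Lᵢ(x)
where Lᵢ(x) = Π_{j≠i} (x - xⱼ)/(xᵢ - xⱼ)

L_0(6.2) = (6.2 - 7)/(4 - 7) × (6.2 - 10)/(4 - 10) × (6.2 - 13)/(4 - 13) = 0.127605
L_1(6.2) = (6.2 - 4)/(7 - 4) × (6.2 - 10)/(7 - 10) × (6.2 - 13)/(7 - 13) = 1.052741
L_2(6.2) = (6.2 - 4)/(10 - 4) × (6.2 - 7)/(10 - 7) × (6.2 - 13)/(10 - 13) = -0.221630
L_3(6.2) = (6.2 - 4)/(13 - 4) × (6.2 - 7)/(13 - 7) × (6.2 - 10)/(13 - 10) = 0.041284

P(6.2) = (-9)×L_0(6.2) + 8×L_1(6.2) + 8×L_2(6.2) + 2×L_3(6.2)
P(6.2) = 5.583012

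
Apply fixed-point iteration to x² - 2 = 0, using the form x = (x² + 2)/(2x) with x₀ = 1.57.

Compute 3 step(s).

Equation: x² - 2 = 0
Fixed-point form: x = (x² + 2)/(2x)
x₀ = 1.57

x_1 = g(1.570000) = 1.421943
x_2 = g(1.421943) = 1.414235
x_3 = g(1.414235) = 1.414214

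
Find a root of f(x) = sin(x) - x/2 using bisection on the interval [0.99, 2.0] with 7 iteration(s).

f(x) = sin(x) - x/2
Initial interval: [0.99, 2.0]

Iteration 1:
  c_1 = (0.990000 + 2.000000)/2 = 1.495000
  f(c_1) = f(1.495000) = 0.249629
  f(a) × f(c) ≥ 0, new interval: [1.495000, 2.000000]
Iteration 2:
  c_2 = (1.495000 + 2.000000)/2 = 1.747500
  f(c_2) = f(1.747500) = 0.110678
  f(a) × f(c) ≥ 0, new interval: [1.747500, 2.000000]
Iteration 3:
  c_3 = (1.747500 + 2.000000)/2 = 1.873750
  f(c_3) = f(1.873750) = 0.017584
  f(a) × f(c) ≥ 0, new interval: [1.873750, 2.000000]
Iteration 4:
  c_4 = (1.873750 + 2.000000)/2 = 1.936875
  f(c_4) = f(1.936875) = -0.034699
  f(a) × f(c) < 0, new interval: [1.873750, 1.936875]
Iteration 5:
  c_5 = (1.873750 + 1.936875)/2 = 1.905312
  f(c_5) = f(1.905312) = -0.008087
  f(a) × f(c) < 0, new interval: [1.873750, 1.905312]
Iteration 6:
  c_6 = (1.873750 + 1.905312)/2 = 1.889531
  f(c_6) = f(1.889531) = 0.004867
  f(a) × f(c) ≥ 0, new interval: [1.889531, 1.905312]
Iteration 7:
  c_7 = (1.889531 + 1.905312)/2 = 1.897422
  f(c_7) = f(1.897422) = -0.001581
  f(a) × f(c) < 0, new interval: [1.889531, 1.897422]

After 7 iteration(s), the approximation is c_7 = 1.897422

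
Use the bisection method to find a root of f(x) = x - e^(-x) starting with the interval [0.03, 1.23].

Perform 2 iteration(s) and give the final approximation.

f(x) = x - e^(-x)
Initial interval: [0.03, 1.23]

Iteration 1:
  c_1 = (0.030000 + 1.230000)/2 = 0.630000
  f(c_1) = f(0.630000) = 0.097408
  f(a) × f(c) < 0, new interval: [0.030000, 0.630000]
Iteration 2:
  c_2 = (0.030000 + 0.630000)/2 = 0.330000
  f(c_2) = f(0.330000) = -0.388924
  f(a) × f(c) ≥ 0, new interval: [0.330000, 0.630000]

After 2 iteration(s), the approximation is c_2 = 0.330000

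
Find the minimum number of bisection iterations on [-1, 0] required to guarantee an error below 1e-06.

We need (b-a)/2^n ≤ 1e-06
(0 - (-1))/2^n ≤ 1e-06
1/2^n ≤ 1e-06
2^n ≥ 1000000
n ≥ log₂(1000000) = 19.93
n ≥ 20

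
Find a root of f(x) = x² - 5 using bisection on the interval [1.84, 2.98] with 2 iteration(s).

f(x) = x² - 5
Initial interval: [1.84, 2.98]

Iteration 1:
  c_1 = (1.840000 + 2.980000)/2 = 2.410000
  f(c_1) = f(2.410000) = 0.808100
  f(a) × f(c) < 0, new interval: [1.840000, 2.410000]
Iteration 2:
  c_2 = (1.840000 + 2.410000)/2 = 2.125000
  f(c_2) = f(2.125000) = -0.484375
  f(a) × f(c) ≥ 0, new interval: [2.125000, 2.410000]

After 2 iteration(s), the approximation is c_2 = 2.125000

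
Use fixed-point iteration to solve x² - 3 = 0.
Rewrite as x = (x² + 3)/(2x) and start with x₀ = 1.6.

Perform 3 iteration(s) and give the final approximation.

Equation: x² - 3 = 0
Fixed-point form: x = (x² + 3)/(2x)
x₀ = 1.6

x_1 = g(1.600000) = 1.737500
x_2 = g(1.737500) = 1.732059
x_3 = g(1.732059) = 1.732051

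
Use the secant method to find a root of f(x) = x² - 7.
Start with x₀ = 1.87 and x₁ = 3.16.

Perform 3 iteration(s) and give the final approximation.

f(x) = x² - 7
x₀ = 1.87, x₁ = 3.16

Secant formula: x_{n+1} = x_n - f(x_n)(x_n - x_{n-1})/(f(x_n) - f(x_{n-1}))

Iteration 1:
  f(1.870000) = -3.503100
  f(3.160000) = 2.985600
  x_2 = 3.160000 - 2.985600×(3.160000 - 1.870000)/(2.985600 - (-3.503100))
       = 2.566441
Iteration 2:
  f(3.160000) = 2.985600
  f(2.566441) = -0.413379
  x_3 = 2.566441 - (-0.413379)×(2.566441 - 3.160000)/(-0.413379 - 2.985600)
       = 2.638629
Iteration 3:
  f(2.566441) = -0.413379
  f(2.638629) = -0.037637
  x_4 = 2.638629 - (-0.037637)×(2.638629 - 2.566441)/(-0.037637 - (-0.413379))
       = 2.645860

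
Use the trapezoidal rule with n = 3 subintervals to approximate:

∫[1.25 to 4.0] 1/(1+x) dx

f(x) = 1/(1+x)
a = 1.25, b = 4.0, n = 3
h = (b - a)/n = 0.916667

Trapezoidal rule: (h/2)[f(x₀) + 2f(x₁) + 2f(x₂) + ... + f(xₙ)]

x_0 = 1.2500, f(x_0) = 0.444444, coefficient = 1
x_1 = 2.1667, f(x_1) = 0.315789, coefficient = 2
x_2 = 3.0833, f(x_2) = 0.244898, coefficient = 2
x_3 = 4.0000, f(x_3) = 0.200000, coefficient = 1

I ≈ (0.916667/2) × 1.765819 = 0.809334
Exact value: 0.798508
Error: 0.010826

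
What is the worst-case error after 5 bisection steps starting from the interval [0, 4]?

Bisection error bound: |error| ≤ (b-a)/2^n
|error| ≤ (4 - 0)/2^5 = 4/2^5
|error| ≤ 0.1250000000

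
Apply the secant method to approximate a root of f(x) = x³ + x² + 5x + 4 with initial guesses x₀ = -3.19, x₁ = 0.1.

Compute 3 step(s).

f(x) = x³ + x² + 5x + 4
x₀ = -3.19, x₁ = 0.1

Secant formula: x_{n+1} = x_n - f(x_n)(x_n - x_{n-1})/(f(x_n) - f(x_{n-1}))

Iteration 1:
  f(-3.190000) = -34.235659
  f(0.100000) = 4.511000
  x_2 = 0.100000 - 4.511000×(0.100000 - (-3.190000))/(4.511000 - (-34.235659))
       = -0.283031
Iteration 2:
  f(0.100000) = 4.511000
  f(-0.283031) = 2.642277
  x_3 = -0.283031 - 2.642277×(-0.283031 - 0.100000)/(2.642277 - 4.511000)
       = -0.824618
Iteration 3:
  f(-0.283031) = 2.642277
  f(-0.824618) = -0.003830
  x_4 = -0.824618 - (-0.003830)×(-0.824618 - (-0.283031))/(-0.003830 - 2.642277)
       = -0.823834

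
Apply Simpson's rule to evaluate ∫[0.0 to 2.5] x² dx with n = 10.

f(x) = x²
a = 0.0, b = 2.5, n = 10
h = (b - a)/n = 0.250000

Simpson's rule: (h/3)[f(x₀) + 4f(x₁) + 2f(x₂) + ... + f(xₙ)]

x_0 = 0.0000, f(x_0) = 0.000000, coefficient = 1
x_1 = 0.2500, f(x_1) = 0.062500, coefficient = 4
x_2 = 0.5000, f(x_2) = 0.250000, coefficient = 2
x_3 = 0.7500, f(x_3) = 0.562500, coefficient = 4
x_4 = 1.0000, f(x_4) = 1.000000, coefficient = 2
x_5 = 1.2500, f(x_5) = 1.562500, coefficient = 4
x_6 = 1.5000, f(x_6) = 2.250000, coefficient = 2
x_7 = 1.7500, f(x_7) = 3.062500, coefficient = 4
x_8 = 2.0000, f(x_8) = 4.000000, coefficient = 2
x_9 = 2.2500, f(x_9) = 5.062500, coefficient = 4
x_10 = 2.5000, f(x_10) = 6.250000, coefficient = 1

I ≈ (0.250000/3) × 62.500000 = 5.208333
Exact value: 5.208333
Error: 0.000000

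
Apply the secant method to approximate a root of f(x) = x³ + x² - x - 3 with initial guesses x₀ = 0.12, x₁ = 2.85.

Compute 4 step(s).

f(x) = x³ + x² - x - 3
x₀ = 0.12, x₁ = 2.85

Secant formula: x_{n+1} = x_n - f(x_n)(x_n - x_{n-1})/(f(x_n) - f(x_{n-1}))

Iteration 1:
  f(0.120000) = -3.103872
  f(2.850000) = 25.421625
  x_2 = 2.850000 - 25.421625×(2.850000 - 0.120000)/(25.421625 - (-3.103872))
       = 0.417053
Iteration 2:
  f(2.850000) = 25.421625
  f(0.417053) = -3.170581
  x_3 = 0.417053 - (-3.170581)×(0.417053 - 2.850000)/(-3.170581 - 25.421625)
       = 0.686841
Iteration 3:
  f(0.417053) = -3.170581
  f(0.686841) = -2.891072
  x_4 = 0.686841 - (-2.891072)×(0.686841 - 0.417053)/(-2.891072 - (-3.170581))
       = 3.477380
Iteration 4:
  f(0.686841) = -2.891072
  f(3.477380) = 47.663885
  x_5 = 3.477380 - 47.663885×(3.477380 - 0.686841)/(47.663885 - (-2.891072))
       = 0.846423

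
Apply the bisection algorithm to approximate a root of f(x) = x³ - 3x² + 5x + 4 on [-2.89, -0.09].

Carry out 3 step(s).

f(x) = x³ - 3x² + 5x + 4
Initial interval: [-2.89, -0.09]

Iteration 1:
  c_1 = (-2.890000 + (-0.090000))/2 = -1.490000
  f(c_1) = f(-1.490000) = -13.418249
  f(a) × f(c) ≥ 0, new interval: [-1.490000, -0.090000]
Iteration 2:
  c_2 = (-1.490000 + (-0.090000))/2 = -0.790000
  f(c_2) = f(-0.790000) = -2.315339
  f(a) × f(c) ≥ 0, new interval: [-0.790000, -0.090000]
Iteration 3:
  c_3 = (-0.790000 + (-0.090000))/2 = -0.440000
  f(c_3) = f(-0.440000) = 1.134016
  f(a) × f(c) < 0, new interval: [-0.790000, -0.440000]

After 3 iteration(s), the approximation is c_3 = -0.440000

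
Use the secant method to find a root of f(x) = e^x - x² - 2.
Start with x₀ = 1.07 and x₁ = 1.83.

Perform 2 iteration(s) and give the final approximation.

f(x) = e^x - x² - 2
x₀ = 1.07, x₁ = 1.83

Secant formula: x_{n+1} = x_n - f(x_n)(x_n - x_{n-1})/(f(x_n) - f(x_{n-1}))

Iteration 1:
  f(1.070000) = -0.229521
  f(1.830000) = 0.884987
  x_2 = 1.830000 - 0.884987×(1.830000 - 1.070000)/(0.884987 - (-0.229521))
       = 1.226514
Iteration 2:
  f(1.830000) = 0.884987
  f(1.226514) = -0.095013
  x_3 = 1.226514 - (-0.095013)×(1.226514 - 1.830000)/(-0.095013 - 0.884987)
       = 1.285023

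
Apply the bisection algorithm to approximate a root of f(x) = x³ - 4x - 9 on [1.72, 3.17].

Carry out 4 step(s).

f(x) = x³ - 4x - 9
Initial interval: [1.72, 3.17]

Iteration 1:
  c_1 = (1.720000 + 3.170000)/2 = 2.445000
  f(c_1) = f(2.445000) = -4.163729
  f(a) × f(c) ≥ 0, new interval: [2.445000, 3.170000]
Iteration 2:
  c_2 = (2.445000 + 3.170000)/2 = 2.807500
  f(c_2) = f(2.807500) = 1.898873
  f(a) × f(c) < 0, new interval: [2.445000, 2.807500]
Iteration 3:
  c_3 = (2.445000 + 2.807500)/2 = 2.626250
  f(c_3) = f(2.626250) = -1.391257
  f(a) × f(c) ≥ 0, new interval: [2.626250, 2.807500]
Iteration 4:
  c_4 = (2.626250 + 2.807500)/2 = 2.716875
  f(c_4) = f(2.716875) = 0.186868
  f(a) × f(c) < 0, new interval: [2.626250, 2.716875]

After 4 iteration(s), the approximation is c_4 = 2.716875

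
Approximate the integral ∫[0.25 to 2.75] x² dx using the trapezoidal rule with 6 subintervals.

f(x) = x²
a = 0.25, b = 2.75, n = 6
h = (b - a)/n = 0.416667

Trapezoidal rule: (h/2)[f(x₀) + 2f(x₁) + 2f(x₂) + ... + f(xₙ)]

x_0 = 0.2500, f(x_0) = 0.062500, coefficient = 1
x_1 = 0.6667, f(x_1) = 0.444444, coefficient = 2
x_2 = 1.0833, f(x_2) = 1.173611, coefficient = 2
x_3 = 1.5000, f(x_3) = 2.250000, coefficient = 2
x_4 = 1.9167, f(x_4) = 3.673611, coefficient = 2
x_5 = 2.3333, f(x_5) = 5.444444, coefficient = 2
x_6 = 2.7500, f(x_6) = 7.562500, coefficient = 1

I ≈ (0.416667/2) × 33.597222 = 6.999421
Exact value: 6.927083
Error: 0.072338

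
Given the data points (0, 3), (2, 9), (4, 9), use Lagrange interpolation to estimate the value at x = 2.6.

Lagrange interpolation formula:
P(x) = Σ yᵢ × Lᵢ(x)
where Lᵢ(x) = Π_{j≠i} (x - xⱼ)/(xᵢ - xⱼ)

L_0(2.6) = (2.6 - 2)/(0 - 2) × (2.6 - 4)/(0 - 4) = -0.105000
L_1(2.6) = (2.6 - 0)/(2 - 0) × (2.6 - 4)/(2 - 4) = 0.910000
L_2(2.6) = (2.6 - 0)/(4 - 0) × (2.6 - 2)/(4 - 2) = 0.195000

P(2.6) = 3×L_0(2.6) + 9×L_1(2.6) + 9×L_2(2.6)
P(2.6) = 9.630000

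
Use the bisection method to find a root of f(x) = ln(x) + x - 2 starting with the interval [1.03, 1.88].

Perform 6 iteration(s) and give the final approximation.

f(x) = ln(x) + x - 2
Initial interval: [1.03, 1.88]

Iteration 1:
  c_1 = (1.030000 + 1.880000)/2 = 1.455000
  f(c_1) = f(1.455000) = -0.169994
  f(a) × f(c) ≥ 0, new interval: [1.455000, 1.880000]
Iteration 2:
  c_2 = (1.455000 + 1.880000)/2 = 1.667500
  f(c_2) = f(1.667500) = 0.178825
  f(a) × f(c) < 0, new interval: [1.455000, 1.667500]
Iteration 3:
  c_3 = (1.455000 + 1.667500)/2 = 1.561250
  f(c_3) = f(1.561250) = 0.006737
  f(a) × f(c) < 0, new interval: [1.455000, 1.561250]
Iteration 4:
  c_4 = (1.455000 + 1.561250)/2 = 1.508125
  f(c_4) = f(1.508125) = -0.081008
  f(a) × f(c) ≥ 0, new interval: [1.508125, 1.561250]
Iteration 5:
  c_5 = (1.508125 + 1.561250)/2 = 1.534687
  f(c_5) = f(1.534687) = -0.036986
  f(a) × f(c) ≥ 0, new interval: [1.534687, 1.561250]
Iteration 6:
  c_6 = (1.534687 + 1.561250)/2 = 1.547969
  f(c_6) = f(1.547969) = -0.015088
  f(a) × f(c) ≥ 0, new interval: [1.547969, 1.561250]

After 6 iteration(s), the approximation is c_6 = 1.547969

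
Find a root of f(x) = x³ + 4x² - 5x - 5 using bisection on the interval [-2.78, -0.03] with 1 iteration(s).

f(x) = x³ + 4x² - 5x - 5
Initial interval: [-2.78, -0.03]

Iteration 1:
  c_1 = (-2.780000 + (-0.030000))/2 = -1.405000
  f(c_1) = f(-1.405000) = 7.147595
  f(a) × f(c) ≥ 0, new interval: [-1.405000, -0.030000]

After 1 iteration(s), the approximation is c_1 = -1.405000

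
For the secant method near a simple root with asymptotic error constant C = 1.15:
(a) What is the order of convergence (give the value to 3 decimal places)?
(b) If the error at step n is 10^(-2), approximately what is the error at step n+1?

(a) Secant method has superlinear convergence with order φ = (1+√5)/2 ≈ 1.618.
    This means |e_{n+1}| ≈ C|e_n|^1.618.

(b) With |e_n| = 10^(-2) and C = 1.15:
    |e_{n+1}| ≈ 1.15 × (10^(-2))^1.618 = 1.15 × 10^(-3.24)

(a) ≈ 1.618 (golden ratio); (b) |e_{n+1}| ≈ 6.678e-04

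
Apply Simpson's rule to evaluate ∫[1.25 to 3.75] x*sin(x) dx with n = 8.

f(x) = x*sin(x)
a = 1.25, b = 3.75, n = 8
h = (b - a)/n = 0.312500

Simpson's rule: (h/3)[f(x₀) + 4f(x₁) + 2f(x₂) + ... + f(xₙ)]

x_0 = 1.2500, f(x_0) = 1.186231, coefficient = 1
x_1 = 1.5625, f(x_1) = 1.562446, coefficient = 4
x_2 = 1.8750, f(x_2) = 1.788911, coefficient = 2
x_3 = 2.1875, f(x_3) = 1.784539, coefficient = 4
x_4 = 2.5000, f(x_4) = 1.496180, coefficient = 2
x_5 = 2.8125, f(x_5) = 0.908956, coefficient = 4
x_6 = 3.1250, f(x_6) = 0.051850, coefficient = 2
x_7 = 3.4375, f(x_7) = -1.002402, coefficient = 4
x_8 = 3.7500, f(x_8) = -2.143355, coefficient = 1

I ≈ (0.312500/3) × 18.730916 = 1.951137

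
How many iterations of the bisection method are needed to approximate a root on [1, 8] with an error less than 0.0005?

We need (b-a)/2^n ≤ 0.0005
(8 - 1)/2^n ≤ 0.0005
7/2^n ≤ 0.0005
2^n ≥ 14000
n ≥ log₂(14000) = 13.77
n ≥ 14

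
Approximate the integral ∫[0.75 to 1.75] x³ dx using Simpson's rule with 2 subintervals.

f(x) = x³
a = 0.75, b = 1.75, n = 2
h = (b - a)/n = 0.500000

Simpson's rule: (h/3)[f(x₀) + 4f(x₁) + 2f(x₂) + ... + f(xₙ)]

x_0 = 0.7500, f(x_0) = 0.421875, coefficient = 1
x_1 = 1.2500, f(x_1) = 1.953125, coefficient = 4
x_2 = 1.7500, f(x_2) = 5.359375, coefficient = 1

I ≈ (0.500000/3) × 13.593750 = 2.265625
Exact value: 2.265625
Error: 0.000000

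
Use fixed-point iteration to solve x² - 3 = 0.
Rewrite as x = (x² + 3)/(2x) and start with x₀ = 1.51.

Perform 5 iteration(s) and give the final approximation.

Equation: x² - 3 = 0
Fixed-point form: x = (x² + 3)/(2x)
x₀ = 1.51

x_1 = g(1.510000) = 1.748377
x_2 = g(1.748377) = 1.732127
x_3 = g(1.732127) = 1.732051
x_4 = g(1.732051) = 1.732051
x_5 = g(1.732051) = 1.732051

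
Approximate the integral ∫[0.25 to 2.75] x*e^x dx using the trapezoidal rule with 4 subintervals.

f(x) = x*e^x
a = 0.25, b = 2.75, n = 4
h = (b - a)/n = 0.625000

Trapezoidal rule: (h/2)[f(x₀) + 2f(x₁) + 2f(x₂) + ... + f(xₙ)]

x_0 = 0.2500, f(x_0) = 0.321006, coefficient = 1
x_1 = 0.8750, f(x_1) = 2.099016, coefficient = 2
x_2 = 1.5000, f(x_2) = 6.722534, coefficient = 2
x_3 = 2.1250, f(x_3) = 17.792407, coefficient = 2
x_4 = 2.7500, f(x_4) = 43.017238, coefficient = 1

I ≈ (0.625000/2) × 96.566157 = 30.176924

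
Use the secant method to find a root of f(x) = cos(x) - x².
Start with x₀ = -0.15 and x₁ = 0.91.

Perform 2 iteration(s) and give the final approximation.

f(x) = cos(x) - x²
x₀ = -0.15, x₁ = 0.91

Secant formula: x_{n+1} = x_n - f(x_n)(x_n - x_{n-1})/(f(x_n) - f(x_{n-1}))

Iteration 1:
  f(-0.150000) = 0.966271
  f(0.910000) = -0.214354
  x_2 = 0.910000 - (-0.214354)×(0.910000 - (-0.150000))/(-0.214354 - 0.966271)
       = 0.717546
Iteration 2:
  f(0.910000) = -0.214354
  f(0.717546) = 0.238548
  x_3 = 0.717546 - 0.238548×(0.717546 - 0.910000)/(0.238548 - (-0.214354))
       = 0.818914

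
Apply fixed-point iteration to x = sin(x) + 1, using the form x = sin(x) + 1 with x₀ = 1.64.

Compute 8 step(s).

Equation: x = sin(x) + 1
Fixed-point form: x = sin(x) + 1
x₀ = 1.64

x_1 = g(1.640000) = 1.997606
x_2 = g(1.997606) = 1.910291
x_3 = g(1.910291) = 1.942923
x_4 = g(1.942923) = 1.931556
x_5 = g(1.931556) = 1.935629
x_6 = g(1.935629) = 1.934184
x_7 = g(1.934184) = 1.934698
x_8 = g(1.934698) = 1.934515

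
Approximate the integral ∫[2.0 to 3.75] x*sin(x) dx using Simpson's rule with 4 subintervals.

f(x) = x*sin(x)
a = 2.0, b = 3.75, n = 4
h = (b - a)/n = 0.437500

Simpson's rule: (h/3)[f(x₀) + 4f(x₁) + 2f(x₂) + ... + f(xₙ)]

x_0 = 2.0000, f(x_0) = 1.818595, coefficient = 1
x_1 = 2.4375, f(x_1) = 1.577897, coefficient = 4
x_2 = 2.8750, f(x_2) = 0.757407, coefficient = 2
x_3 = 3.3125, f(x_3) = -0.563379, coefficient = 4
x_4 = 3.7500, f(x_4) = -2.143355, coefficient = 1

I ≈ (0.437500/3) × 5.248130 = 0.765352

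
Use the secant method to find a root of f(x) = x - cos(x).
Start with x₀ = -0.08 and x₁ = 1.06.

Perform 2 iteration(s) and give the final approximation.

f(x) = x - cos(x)
x₀ = -0.08, x₁ = 1.06

Secant formula: x_{n+1} = x_n - f(x_n)(x_n - x_{n-1})/(f(x_n) - f(x_{n-1}))

Iteration 1:
  f(-0.080000) = -1.076802
  f(1.060000) = 0.571128
  x_2 = 1.060000 - 0.571128×(1.060000 - (-0.080000))/(0.571128 - (-1.076802))
       = 0.664907
Iteration 2:
  f(1.060000) = 0.571128
  f(0.664907) = -0.122068
  x_3 = 0.664907 - (-0.122068)×(0.664907 - 1.060000)/(-0.122068 - 0.571128)
       = 0.734480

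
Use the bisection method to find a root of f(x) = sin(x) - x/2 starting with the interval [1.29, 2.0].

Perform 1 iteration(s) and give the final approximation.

f(x) = sin(x) - x/2
Initial interval: [1.29, 2.0]

Iteration 1:
  c_1 = (1.290000 + 2.000000)/2 = 1.645000
  f(c_1) = f(1.645000) = 0.174748
  f(a) × f(c) ≥ 0, new interval: [1.645000, 2.000000]

After 1 iteration(s), the approximation is c_1 = 1.645000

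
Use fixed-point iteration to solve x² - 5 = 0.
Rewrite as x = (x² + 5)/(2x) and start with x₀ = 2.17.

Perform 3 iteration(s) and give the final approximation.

Equation: x² - 5 = 0
Fixed-point form: x = (x² + 5)/(2x)
x₀ = 2.17

x_1 = g(2.170000) = 2.237074
x_2 = g(2.237074) = 2.236068
x_3 = g(2.236068) = 2.236068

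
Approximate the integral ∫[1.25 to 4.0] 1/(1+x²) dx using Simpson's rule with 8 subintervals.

f(x) = 1/(1+x²)
a = 1.25, b = 4.0, n = 8
h = (b - a)/n = 0.343750

Simpson's rule: (h/3)[f(x₀) + 4f(x₁) + 2f(x₂) + ... + f(xₙ)]

x_0 = 1.2500, f(x_0) = 0.390244, coefficient = 1
x_1 = 1.5938, f(x_1) = 0.282483, coefficient = 4
x_2 = 1.9375, f(x_2) = 0.210353, coefficient = 2
x_3 = 2.2812, f(x_3) = 0.161184, coefficient = 4
x_4 = 2.6250, f(x_4) = 0.126733, coefficient = 2
x_5 = 2.9688, f(x_5) = 0.101901, coefficient = 4
x_6 = 3.3125, f(x_6) = 0.083524, coefficient = 2
x_7 = 3.6562, f(x_7) = 0.069598, coefficient = 4
x_8 = 4.0000, f(x_8) = 0.058824, coefficient = 1

I ≈ (0.343750/3) × 3.750949 = 0.429796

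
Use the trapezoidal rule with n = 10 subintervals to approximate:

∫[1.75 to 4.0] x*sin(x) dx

f(x) = x*sin(x)
a = 1.75, b = 4.0, n = 10
h = (b - a)/n = 0.225000

Trapezoidal rule: (h/2)[f(x₀) + 2f(x₁) + 2f(x₂) + ... + f(xₙ)]

x_0 = 1.7500, f(x_0) = 1.721975, coefficient = 1
x_1 = 1.9750, f(x_1) = 1.815846, coefficient = 2
x_2 = 2.2000, f(x_2) = 1.778692, coefficient = 2
x_3 = 2.4250, f(x_3) = 1.592787, coefficient = 2
x_4 = 2.6500, f(x_4) = 1.250881, coefficient = 2
x_5 = 2.8750, f(x_5) = 0.757407, coefficient = 2
x_6 = 3.1000, f(x_6) = 0.128900, coefficient = 2
x_7 = 3.3250, f(x_7) = -0.606416, coefficient = 2
x_8 = 3.5500, f(x_8) = -1.409876, coefficient = 2
x_9 = 3.7750, f(x_9) = -2.234402, coefficient = 2
x_10 = 4.0000, f(x_10) = -3.027210, coefficient = 1

I ≈ (0.225000/2) × 4.842403 = 0.544770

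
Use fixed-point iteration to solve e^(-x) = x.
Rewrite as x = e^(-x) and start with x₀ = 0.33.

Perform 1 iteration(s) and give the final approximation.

Equation: e^(-x) = x
Fixed-point form: x = e^(-x)
x₀ = 0.33

x_1 = g(0.330000) = 0.718924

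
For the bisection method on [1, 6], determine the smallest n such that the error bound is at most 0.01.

We need (b-a)/2^n ≤ 0.01
(6 - 1)/2^n ≤ 0.01
5/2^n ≤ 0.01
2^n ≥ 500
n ≥ log₂(500) = 8.97
n ≥ 9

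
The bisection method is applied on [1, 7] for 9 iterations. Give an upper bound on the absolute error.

Bisection error bound: |error| ≤ (b-a)/2^n
|error| ≤ (7 - 1)/2^9 = 6/2^9
|error| ≤ 0.0117187500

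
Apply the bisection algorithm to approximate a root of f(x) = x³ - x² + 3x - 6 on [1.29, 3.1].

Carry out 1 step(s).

f(x) = x³ - x² + 3x - 6
Initial interval: [1.29, 3.1]

Iteration 1:
  c_1 = (1.290000 + 3.100000)/2 = 2.195000
  f(c_1) = f(2.195000) = 6.342540
  f(a) × f(c) < 0, new interval: [1.290000, 2.195000]

After 1 iteration(s), the approximation is c_1 = 2.195000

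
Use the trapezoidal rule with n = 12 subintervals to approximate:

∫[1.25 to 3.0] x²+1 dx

f(x) = x²+1
a = 1.25, b = 3.0, n = 12
h = (b - a)/n = 0.145833

Trapezoidal rule: (h/2)[f(x₀) + 2f(x₁) + 2f(x₂) + ... + f(xₙ)]

x_0 = 1.2500, f(x_0) = 2.562500, coefficient = 1
x_1 = 1.3958, f(x_1) = 2.948351, coefficient = 2
x_2 = 1.5417, f(x_2) = 3.376736, coefficient = 2
x_3 = 1.6875, f(x_3) = 3.847656, coefficient = 2
x_4 = 1.8333, f(x_4) = 4.361111, coefficient = 2
x_5 = 1.9792, f(x_5) = 4.917101, coefficient = 2
x_6 = 2.1250, f(x_6) = 5.515625, coefficient = 2
x_7 = 2.2708, f(x_7) = 6.156684, coefficient = 2
x_8 = 2.4167, f(x_8) = 6.840278, coefficient = 2
x_9 = 2.5625, f(x_9) = 7.566406, coefficient = 2
x_10 = 2.7083, f(x_10) = 8.335069, coefficient = 2
x_11 = 2.8542, f(x_11) = 9.146267, coefficient = 2
x_12 = 3.0000, f(x_12) = 10.000000, coefficient = 1

I ≈ (0.145833/2) × 138.585069 = 10.105161
Exact value: 10.098958
Error: 0.006203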